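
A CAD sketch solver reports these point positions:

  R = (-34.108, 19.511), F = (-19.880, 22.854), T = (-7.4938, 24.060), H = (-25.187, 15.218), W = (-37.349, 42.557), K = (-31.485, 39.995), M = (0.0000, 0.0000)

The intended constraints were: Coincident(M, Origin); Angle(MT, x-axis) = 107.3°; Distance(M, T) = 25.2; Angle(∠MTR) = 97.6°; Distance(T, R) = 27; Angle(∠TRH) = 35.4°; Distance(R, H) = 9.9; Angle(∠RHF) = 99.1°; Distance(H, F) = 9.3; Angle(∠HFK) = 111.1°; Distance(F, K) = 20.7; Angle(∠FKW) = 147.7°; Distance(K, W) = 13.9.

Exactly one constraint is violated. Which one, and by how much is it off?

Distance(K, W) = 13.9 — off by 7.50.

M = (0.00, 0.00) ✓; MT at 107.3° ✓; |MT| = 25.20 ✓; ∠MTR = 97.60° ✓; |TR| = 27.00 ✓; ∠TRH = 35.40° ✓; |RH| = 9.900 ✓; ∠RHF = 99.10° ✓; |HF| = 9.299 ✓; ∠HFK = 111.1° ✓; |FK| = 20.70 ✓; ∠FKW = 147.7° ✓; |KW| = 6.399 ✗.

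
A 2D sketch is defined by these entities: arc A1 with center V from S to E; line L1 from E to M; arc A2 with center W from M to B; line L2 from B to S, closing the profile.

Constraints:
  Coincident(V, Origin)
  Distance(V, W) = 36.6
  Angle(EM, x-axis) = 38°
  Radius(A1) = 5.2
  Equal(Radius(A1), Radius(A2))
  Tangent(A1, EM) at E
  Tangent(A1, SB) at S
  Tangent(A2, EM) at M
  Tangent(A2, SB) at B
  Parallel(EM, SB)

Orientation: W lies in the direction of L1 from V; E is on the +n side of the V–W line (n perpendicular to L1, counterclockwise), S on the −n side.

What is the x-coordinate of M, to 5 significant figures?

25.640

The slot axis is L1's direction at 38.0°, so u = (cos 38.0°, sin 38.0°) = (0.78801, 0.61566) and n = (−sin 38.0°, cos 38.0°) = (-0.61566, 0.78801). V is at the origin and W lies 36.6 along u from V, so W = 36.6·u = (28.841, 22.533). Tangency of A1 to both parallel lines with radius 5.2 puts E and S at V ± 5.2·n: E = (-3.2014, 4.0977), S = (3.2014, -4.0977). Equal radii place M and B the same way about W: M = W + 5.2·n = (25.640, 26.631), B = W − 5.2·n = (32.043, 18.436). So M.x = 25.640.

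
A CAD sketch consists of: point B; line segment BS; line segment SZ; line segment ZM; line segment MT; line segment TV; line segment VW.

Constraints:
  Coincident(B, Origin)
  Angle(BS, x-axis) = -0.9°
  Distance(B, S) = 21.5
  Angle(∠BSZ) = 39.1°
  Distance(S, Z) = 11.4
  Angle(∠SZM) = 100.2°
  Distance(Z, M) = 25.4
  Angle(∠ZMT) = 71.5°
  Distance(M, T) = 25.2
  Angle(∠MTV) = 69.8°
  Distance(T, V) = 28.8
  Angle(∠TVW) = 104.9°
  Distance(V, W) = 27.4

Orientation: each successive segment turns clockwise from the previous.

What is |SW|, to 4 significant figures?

31.43

B is at the origin; BS runs at -0.9° with length 21.5, so S = (21.50, -0.3377). ∠BSZ = 39.1° gives SZ at -141.8° from the x-axis; with |SZ| = 11.4, Z = (12.54, -7.388). ∠SZM = 100.2° gives ZM at 138.4° from the x-axis; with |ZM| = 25.4, M = (-6.455, 9.476). ∠ZMT = 71.5° gives MT at 29.90° from the x-axis; with |MT| = 25.2, T = (15.39, 22.04). ∠MTV = 69.8° gives TV at -80.30° from the x-axis; with |TV| = 28.8, V = (20.24, -6.350). ∠TVW = 104.9° gives VW at -155.4° from the x-axis; with |VW| = 27.4, W = (-4.670, -17.76). Then |SW| = |W − S| = 31.43.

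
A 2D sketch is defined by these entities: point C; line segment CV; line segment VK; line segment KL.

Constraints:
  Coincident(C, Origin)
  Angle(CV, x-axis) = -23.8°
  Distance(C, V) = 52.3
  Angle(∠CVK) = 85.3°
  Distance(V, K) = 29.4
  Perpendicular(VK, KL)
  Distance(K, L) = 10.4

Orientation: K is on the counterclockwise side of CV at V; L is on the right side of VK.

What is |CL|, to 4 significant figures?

67.38

C is at the origin; CV runs at -23.8° with length 52.3, so V = 52.3·(cos -23.8°, sin -23.8°) = (47.85, -21.11). ∠CVK = 85.3°, so VK runs at -23.8° + (180° − 85.3°) = 70.90° from the x-axis; with |VK| = 29.4, K = V + 29.4·(cos 70.90°, sin 70.90°) = (57.47, 6.676). VK ⟂ KL; with |KL| = 10.4 on the right of VK, L = K + 10.4·(0.9449, -0.3272) = (67.30, 3.273). Then |CL| = |L − C| = 67.38.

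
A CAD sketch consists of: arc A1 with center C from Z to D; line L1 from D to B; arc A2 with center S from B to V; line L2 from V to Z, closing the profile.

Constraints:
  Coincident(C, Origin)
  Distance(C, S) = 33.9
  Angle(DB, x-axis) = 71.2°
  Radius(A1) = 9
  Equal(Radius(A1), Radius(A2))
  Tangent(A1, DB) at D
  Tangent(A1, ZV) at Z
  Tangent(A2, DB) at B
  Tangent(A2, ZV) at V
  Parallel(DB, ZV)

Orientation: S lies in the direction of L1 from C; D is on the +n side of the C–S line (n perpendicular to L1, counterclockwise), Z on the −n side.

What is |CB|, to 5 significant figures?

35.074

Tangency of A1 to both parallel lines with radius 9.0 puts D and Z at C ± 9.0·n: D = (-8.5198, 2.9004), Z = (8.5198, -2.9004). Equal radii place B and V the same way about S: B = S + 9.0·n = (2.4050, 34.992), V = S − 9.0·n = (19.445, 29.191). Then |CB| = |B − C| = 35.074.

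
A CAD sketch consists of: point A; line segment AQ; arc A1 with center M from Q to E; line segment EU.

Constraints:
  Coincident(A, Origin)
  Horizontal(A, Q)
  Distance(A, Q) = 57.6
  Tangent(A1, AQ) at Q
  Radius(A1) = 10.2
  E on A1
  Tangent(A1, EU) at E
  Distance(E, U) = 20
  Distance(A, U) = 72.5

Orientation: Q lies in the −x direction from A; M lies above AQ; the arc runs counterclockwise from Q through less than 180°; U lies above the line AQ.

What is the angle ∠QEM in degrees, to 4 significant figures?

21.29°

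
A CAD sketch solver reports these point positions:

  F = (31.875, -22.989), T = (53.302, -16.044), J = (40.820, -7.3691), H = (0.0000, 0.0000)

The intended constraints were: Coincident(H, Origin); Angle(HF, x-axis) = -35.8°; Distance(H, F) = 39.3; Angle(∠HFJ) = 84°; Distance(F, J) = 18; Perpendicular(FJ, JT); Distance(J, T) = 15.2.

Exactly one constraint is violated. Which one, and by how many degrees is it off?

Perpendicular(FJ, JT) — off by 5.00°.

H = (0.00, 0.00) ✓; HF at -35.80° ✓; |HF| = 39.30 ✓; ∠HFJ = 84.00° ✓; |FJ| = 18.00 ✓; ∠(FJ, JT) = 95.00° ✗; |JT| = 15.20 ✓.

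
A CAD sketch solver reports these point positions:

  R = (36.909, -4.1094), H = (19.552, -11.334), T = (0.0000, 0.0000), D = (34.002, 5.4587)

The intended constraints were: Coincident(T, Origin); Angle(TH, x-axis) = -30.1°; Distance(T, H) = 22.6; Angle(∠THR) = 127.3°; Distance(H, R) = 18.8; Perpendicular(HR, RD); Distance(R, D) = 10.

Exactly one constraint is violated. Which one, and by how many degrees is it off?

Perpendicular(HR, RD) — off by 5.70°.

T = (0.00, 0.00) ✓; TH at -30.10° ✓; |TH| = 22.60 ✓; ∠THR = 127.3° ✓; |HR| = 18.80 ✓; ∠(HR, RD) = 84.30° ✗; |RD| = 10.00 ✓.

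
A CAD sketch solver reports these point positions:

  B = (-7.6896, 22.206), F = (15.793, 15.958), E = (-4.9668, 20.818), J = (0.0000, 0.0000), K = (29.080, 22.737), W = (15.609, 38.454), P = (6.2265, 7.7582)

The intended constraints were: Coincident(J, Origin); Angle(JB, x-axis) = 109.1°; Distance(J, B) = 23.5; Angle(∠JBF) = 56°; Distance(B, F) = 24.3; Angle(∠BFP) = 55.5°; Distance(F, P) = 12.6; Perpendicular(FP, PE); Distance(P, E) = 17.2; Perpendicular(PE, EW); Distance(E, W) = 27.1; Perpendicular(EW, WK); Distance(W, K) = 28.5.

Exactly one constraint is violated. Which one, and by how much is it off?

Distance(W, K) = 28.5 — off by 7.80.

J = (0.00, 0.00) ✓; JB at 109.1° ✓; |JB| = 23.50 ✓; ∠JBF = 56.00° ✓; |BF| = 24.30 ✓; ∠BFP = 55.50° ✓; |FP| = 12.60 ✓; ∠(FP, PE) = 90.00° ✓; |PE| = 17.20 ✓; ∠(PE, EW) = 90.00° ✓; |EW| = 27.10 ✓; ∠(EW, WK) = 90.00° ✓; |WK| = 20.70 ✗.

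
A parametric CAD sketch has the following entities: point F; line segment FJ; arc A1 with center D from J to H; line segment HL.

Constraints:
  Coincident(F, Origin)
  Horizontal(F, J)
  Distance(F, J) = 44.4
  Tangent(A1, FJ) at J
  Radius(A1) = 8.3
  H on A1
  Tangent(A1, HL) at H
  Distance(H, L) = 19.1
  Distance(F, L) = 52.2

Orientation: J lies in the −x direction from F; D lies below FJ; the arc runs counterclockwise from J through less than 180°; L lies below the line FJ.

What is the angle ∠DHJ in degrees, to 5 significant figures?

31.794°

Checks: F.y = 0.00, J.y = 0.00 ✓; |DH| = 8.300 ✓; ∠(DH, HL) = 90.00° ✓; |HL| = 19.10 ✓; |FL| = 52.20 ✓.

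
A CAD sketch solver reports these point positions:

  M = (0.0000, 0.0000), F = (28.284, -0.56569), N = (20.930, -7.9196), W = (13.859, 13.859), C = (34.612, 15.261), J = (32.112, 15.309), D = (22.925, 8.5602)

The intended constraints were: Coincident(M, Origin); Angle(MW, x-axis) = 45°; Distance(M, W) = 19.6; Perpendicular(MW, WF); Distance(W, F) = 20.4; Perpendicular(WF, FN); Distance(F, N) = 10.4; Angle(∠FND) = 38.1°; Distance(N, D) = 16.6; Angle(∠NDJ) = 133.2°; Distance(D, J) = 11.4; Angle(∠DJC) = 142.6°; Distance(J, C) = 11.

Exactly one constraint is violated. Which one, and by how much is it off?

Distance(J, C) = 11 — off by 8.50.

M = (0.00, 0.00) ✓; MW at 45.00° ✓; |MW| = 19.60 ✓; ∠(MW, WF) = 90.00° ✓; |WF| = 20.40 ✓; ∠(WF, FN) = 90.00° ✓; |FN| = 10.40 ✓; ∠FND = 38.10° ✓; |ND| = 16.60 ✓; ∠NDJ = 133.2° ✓; |DJ| = 11.40 ✓; ∠DJC = 142.6° ✓; |JC| = 2.500 ✗.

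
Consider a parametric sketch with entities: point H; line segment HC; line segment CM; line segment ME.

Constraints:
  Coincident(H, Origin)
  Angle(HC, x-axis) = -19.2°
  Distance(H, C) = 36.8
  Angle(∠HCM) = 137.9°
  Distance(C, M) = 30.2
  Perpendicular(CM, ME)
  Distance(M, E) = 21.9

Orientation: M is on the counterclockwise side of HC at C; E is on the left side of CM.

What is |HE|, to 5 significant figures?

57.571

H is at the origin; HC runs at -19.2° with length 36.8, so C = 36.8·(cos -19.2°, sin -19.2°) = (34.753, -12.102). ∠HCM = 137.9°, so CM runs at -19.2° + (180° − 137.9°) = 22.900° from the x-axis; with |CM| = 30.2, M = C + 30.2·(cos 22.900°, sin 22.900°) = (62.573, -0.35075). The perpendicularity gives ME at right angles to CM; with |ME| = 21.9 on the left of CM, E = M + 21.9·(-0.38912, 0.92119) = (54.051, 19.823). Then |HE| = |E − H| = 57.571.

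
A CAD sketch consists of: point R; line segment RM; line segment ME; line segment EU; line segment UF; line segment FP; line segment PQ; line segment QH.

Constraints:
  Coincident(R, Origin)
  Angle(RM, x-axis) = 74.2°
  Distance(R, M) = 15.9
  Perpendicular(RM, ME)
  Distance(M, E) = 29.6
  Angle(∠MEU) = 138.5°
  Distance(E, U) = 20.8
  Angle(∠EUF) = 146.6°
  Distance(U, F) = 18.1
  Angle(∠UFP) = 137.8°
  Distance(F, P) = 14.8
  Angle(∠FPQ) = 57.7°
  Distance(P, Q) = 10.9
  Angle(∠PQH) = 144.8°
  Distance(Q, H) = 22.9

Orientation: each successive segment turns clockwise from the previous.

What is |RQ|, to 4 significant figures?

42.20

∠UFP = 137.8° gives FP at -132.9° from the x-axis; with |FP| = 14.8, P = (33.75, -39.20). ∠FPQ = 57.7° gives PQ at 104.8° from the x-axis; with |PQ| = 10.9, Q = (30.97, -28.67). Then |RQ| = |Q − R| = 42.20.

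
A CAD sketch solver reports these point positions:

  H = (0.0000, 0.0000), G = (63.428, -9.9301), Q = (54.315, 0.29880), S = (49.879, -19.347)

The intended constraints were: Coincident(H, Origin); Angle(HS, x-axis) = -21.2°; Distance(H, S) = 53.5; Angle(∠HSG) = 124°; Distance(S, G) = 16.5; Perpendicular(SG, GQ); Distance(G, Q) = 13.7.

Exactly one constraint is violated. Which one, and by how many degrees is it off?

Perpendicular(SG, GQ) — off by 6.90°.

H = (0.00, 0.00) ✓; HS at -21.20° ✓; |HS| = 53.50 ✓; ∠HSG = 124.0° ✓; |SG| = 16.50 ✓; ∠(SG, GQ) = 96.90° ✗; |GQ| = 13.70 ✓.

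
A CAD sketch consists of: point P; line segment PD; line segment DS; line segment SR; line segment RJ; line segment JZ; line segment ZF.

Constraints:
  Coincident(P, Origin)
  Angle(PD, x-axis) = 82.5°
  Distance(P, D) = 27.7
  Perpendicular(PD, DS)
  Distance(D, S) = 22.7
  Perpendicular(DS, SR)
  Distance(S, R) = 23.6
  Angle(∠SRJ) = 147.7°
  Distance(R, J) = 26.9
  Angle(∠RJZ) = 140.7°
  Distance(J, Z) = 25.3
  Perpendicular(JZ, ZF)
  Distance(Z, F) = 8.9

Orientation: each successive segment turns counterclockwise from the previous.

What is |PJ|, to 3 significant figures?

20.4

The perpendicularity gives SR at right angles to DS, so SR runs at -97.5°; with |SR| = 23.6, R = (-22.0, 7.03). ∠SRJ = 147.7° gives RJ at -65.2° from the x-axis; with |RJ| = 26.9, J = (-10.7, -17.4). Then |PJ| = |J − P| = 20.4.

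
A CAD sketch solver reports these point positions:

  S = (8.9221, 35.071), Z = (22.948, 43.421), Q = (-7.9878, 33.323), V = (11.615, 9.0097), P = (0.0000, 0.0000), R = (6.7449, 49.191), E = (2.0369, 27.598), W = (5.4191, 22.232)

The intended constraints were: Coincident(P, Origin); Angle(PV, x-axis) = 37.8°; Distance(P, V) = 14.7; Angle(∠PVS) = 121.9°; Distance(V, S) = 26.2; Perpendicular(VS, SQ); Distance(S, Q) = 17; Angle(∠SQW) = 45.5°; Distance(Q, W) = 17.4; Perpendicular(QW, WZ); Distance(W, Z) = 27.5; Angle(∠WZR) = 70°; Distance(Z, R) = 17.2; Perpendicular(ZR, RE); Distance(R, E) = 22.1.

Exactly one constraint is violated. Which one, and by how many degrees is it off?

Perpendicular(ZR, RE) — off by 7.30°.

P = (0.00, 0.00) ✓; PV at 37.80° ✓; |PV| = 14.70 ✓; ∠PVS = 121.9° ✓; |VS| = 26.20 ✓; ∠(VS, SQ) = 90.00° ✓; |SQ| = 17.00 ✓; ∠SQW = 45.50° ✓; |QW| = 17.40 ✓; ∠(QW, WZ) = 90.00° ✓; |WZ| = 27.50 ✓; ∠WZR = 70.00° ✓; |ZR| = 17.20 ✓; ∠(ZR, RE) = 97.30° ✗; |RE| = 22.10 ✓.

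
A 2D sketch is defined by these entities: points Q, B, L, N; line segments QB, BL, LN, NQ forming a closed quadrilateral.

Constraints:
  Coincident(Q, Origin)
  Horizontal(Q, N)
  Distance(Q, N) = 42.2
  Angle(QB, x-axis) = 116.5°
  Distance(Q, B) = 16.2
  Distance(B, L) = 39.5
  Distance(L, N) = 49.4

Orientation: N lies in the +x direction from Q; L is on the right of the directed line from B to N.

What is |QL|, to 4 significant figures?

24.47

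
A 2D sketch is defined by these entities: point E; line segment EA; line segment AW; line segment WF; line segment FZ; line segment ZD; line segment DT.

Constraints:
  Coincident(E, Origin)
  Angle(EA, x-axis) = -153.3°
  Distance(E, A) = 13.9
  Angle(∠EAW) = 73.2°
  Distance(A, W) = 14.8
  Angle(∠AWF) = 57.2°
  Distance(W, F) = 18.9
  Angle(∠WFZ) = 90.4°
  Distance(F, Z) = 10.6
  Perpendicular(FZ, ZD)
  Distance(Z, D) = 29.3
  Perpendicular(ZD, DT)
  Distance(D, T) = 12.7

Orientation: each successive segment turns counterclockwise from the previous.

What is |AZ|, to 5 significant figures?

11.110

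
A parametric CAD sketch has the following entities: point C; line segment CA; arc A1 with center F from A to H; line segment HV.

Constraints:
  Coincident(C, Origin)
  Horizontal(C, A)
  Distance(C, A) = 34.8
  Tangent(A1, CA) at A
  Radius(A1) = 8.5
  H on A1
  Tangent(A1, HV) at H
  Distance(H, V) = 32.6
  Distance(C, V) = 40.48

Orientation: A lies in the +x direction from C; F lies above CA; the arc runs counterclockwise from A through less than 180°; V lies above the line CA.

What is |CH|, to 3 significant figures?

43.2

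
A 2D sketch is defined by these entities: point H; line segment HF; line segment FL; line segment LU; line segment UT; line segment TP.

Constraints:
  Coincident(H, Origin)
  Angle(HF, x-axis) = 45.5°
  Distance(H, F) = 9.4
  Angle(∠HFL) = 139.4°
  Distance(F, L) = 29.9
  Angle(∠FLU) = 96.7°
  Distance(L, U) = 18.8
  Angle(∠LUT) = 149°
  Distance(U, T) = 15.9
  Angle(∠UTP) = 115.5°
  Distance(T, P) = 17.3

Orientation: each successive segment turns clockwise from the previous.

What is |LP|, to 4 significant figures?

39.91

H is at the origin; HF runs at 45.5° with length 9.4, so F = (6.589, 6.705). ∠HFL = 139.4° gives FL at 4.900° from the x-axis; with |FL| = 29.9, L = (36.38, 9.259). ∠FLU = 96.7° gives LU at -78.40° from the x-axis; with |LU| = 18.8, U = (40.16, -9.157). ∠LUT = 149.0° gives UT at -109.4° from the x-axis; with |UT| = 15.9, T = (34.88, -24.15). ∠UTP = 115.5° gives TP at -173.9° from the x-axis; with |TP| = 17.3, P = (17.68, -25.99). Then |LP| = |P − L| = 39.91.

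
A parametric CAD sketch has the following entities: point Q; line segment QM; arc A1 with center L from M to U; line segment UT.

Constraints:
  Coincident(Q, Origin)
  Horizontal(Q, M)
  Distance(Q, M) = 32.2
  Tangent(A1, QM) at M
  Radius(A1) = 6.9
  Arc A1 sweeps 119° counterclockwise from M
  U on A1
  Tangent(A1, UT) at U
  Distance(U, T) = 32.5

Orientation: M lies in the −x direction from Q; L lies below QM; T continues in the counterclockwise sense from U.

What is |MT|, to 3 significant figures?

39.9

Q is at the origin; Q and M share the same y with |QM| = 32.2 and M on the −x side, so M = (-32.2, 0.00). The tangent condition forces LM to be normal to QM, so L = M + (0, -6.9) = (-32.2, -6.90). On A1, M sits at bearing 90° from L; a 119° counterclockwise sweep puts U at bearing 209°, so U = L + 6.9·(cos 209°, sin 209°) = (-38.2, -10.2). A1 meets UT tangentially, so LU is at right angles to UT, so UT runs along (−sin 209°, cos 209°); with |UT| = 32.5, T = (-22.5, -38.7). Then |MT| = |T − M| = 39.9.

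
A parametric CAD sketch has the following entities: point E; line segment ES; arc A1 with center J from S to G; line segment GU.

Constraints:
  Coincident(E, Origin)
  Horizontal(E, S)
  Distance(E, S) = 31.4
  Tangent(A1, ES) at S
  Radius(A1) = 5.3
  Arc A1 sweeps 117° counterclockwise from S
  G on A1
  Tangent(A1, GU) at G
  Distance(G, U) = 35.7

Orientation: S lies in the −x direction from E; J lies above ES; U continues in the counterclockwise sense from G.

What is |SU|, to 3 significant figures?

41.2

E is at the origin; E and S share the same y with |ES| = 31.4 and S on the −x side, so S = (-31.4, 0.00). The tangent condition forces JS to be normal to ES, so J = S + (0, 5.3) = (-31.4, 5.30). On A1, S sits at bearing -90° from J; a 117° counterclockwise sweep puts G at bearing 27°, so G = J + 5.3·(cos 27°, sin 27°) = (-26.7, 7.71). Since A1 is tangent to GU there, JG ⟂ GU, so GU runs along (−sin 27°, cos 27°); with |GU| = 35.7, U = (-42.9, 39.5). Then |SU| = |U − S| = 41.2.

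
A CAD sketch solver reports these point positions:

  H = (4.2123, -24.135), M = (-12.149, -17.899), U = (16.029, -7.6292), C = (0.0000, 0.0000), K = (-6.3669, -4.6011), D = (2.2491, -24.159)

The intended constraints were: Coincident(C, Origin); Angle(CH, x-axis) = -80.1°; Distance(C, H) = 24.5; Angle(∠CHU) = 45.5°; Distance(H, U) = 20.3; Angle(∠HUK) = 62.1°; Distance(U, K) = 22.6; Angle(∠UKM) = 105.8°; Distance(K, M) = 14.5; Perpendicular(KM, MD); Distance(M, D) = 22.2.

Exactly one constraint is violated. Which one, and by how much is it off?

Distance(M, D) = 22.2 — off by 6.50.

C = (0.00, 0.00) ✓; CH at -80.10° ✓; |CH| = 24.50 ✓; ∠CHU = 45.50° ✓; |HU| = 20.30 ✓; ∠HUK = 62.10° ✓; |UK| = 22.60 ✓; ∠UKM = 105.8° ✓; |KM| = 14.50 ✓; ∠(KM, MD) = 90.00° ✓; |MD| = 15.70 ✗.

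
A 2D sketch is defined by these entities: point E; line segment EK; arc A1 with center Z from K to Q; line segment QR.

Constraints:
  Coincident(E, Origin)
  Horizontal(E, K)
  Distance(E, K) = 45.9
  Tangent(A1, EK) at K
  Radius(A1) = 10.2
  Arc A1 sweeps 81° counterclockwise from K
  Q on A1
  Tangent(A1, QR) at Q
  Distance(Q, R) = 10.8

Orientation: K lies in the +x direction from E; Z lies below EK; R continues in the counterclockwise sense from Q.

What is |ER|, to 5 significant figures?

39.200

E is at the origin; EK is horizontal with |EK| = 45.9 and K on the +x side, so K = (45.900, 0.0000). Tangency of A1 to EK means the radius ZK is perpendicular to EK, so Z = K + (0, -10.2) = (45.900, -10.200). On A1, K sits at bearing 90° from Z; an 81° counterclockwise sweep puts Q at bearing 171°, so Q = Z + 10.2·(cos 171°, sin 171°) = (35.826, -8.6044). The tangent condition forces ZQ to be normal to QR, so QR runs along (−sin 171°, cos 171°); with |QR| = 10.8, R = (34.136, -19.271). Then |ER| = |R − E| = 39.200.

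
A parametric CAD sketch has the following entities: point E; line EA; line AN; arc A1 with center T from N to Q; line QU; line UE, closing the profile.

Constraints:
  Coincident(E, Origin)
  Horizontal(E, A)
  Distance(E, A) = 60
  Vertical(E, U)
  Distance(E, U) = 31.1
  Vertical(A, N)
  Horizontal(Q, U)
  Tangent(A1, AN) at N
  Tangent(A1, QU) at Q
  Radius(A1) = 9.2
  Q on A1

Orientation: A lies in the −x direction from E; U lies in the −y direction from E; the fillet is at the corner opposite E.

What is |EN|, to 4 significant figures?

63.87

E is at the origin; EA is horizontal with |EA| = 60.0 and A on the −x side, so A = (-60.00, 0.000). E and U share the same x with |EU| = 31.1 and U on the −y side, so U = (0.000, -31.10). The virtual corner opposite E is at (-60.00, -31.10). A1 meets AN tangentially, so TN is at right angles to AN and tangency of A1 to QU means the radius TQ is perpendicular to QU, with radius 9.2, so the center T sits 9.2 in from both sides at T = (-50.80, -21.90). That places the tangent points at N = (-60.00, -21.90) on AN and Q = (-50.80, -31.10) on QU. Then |EN| = |N − E| = 63.87.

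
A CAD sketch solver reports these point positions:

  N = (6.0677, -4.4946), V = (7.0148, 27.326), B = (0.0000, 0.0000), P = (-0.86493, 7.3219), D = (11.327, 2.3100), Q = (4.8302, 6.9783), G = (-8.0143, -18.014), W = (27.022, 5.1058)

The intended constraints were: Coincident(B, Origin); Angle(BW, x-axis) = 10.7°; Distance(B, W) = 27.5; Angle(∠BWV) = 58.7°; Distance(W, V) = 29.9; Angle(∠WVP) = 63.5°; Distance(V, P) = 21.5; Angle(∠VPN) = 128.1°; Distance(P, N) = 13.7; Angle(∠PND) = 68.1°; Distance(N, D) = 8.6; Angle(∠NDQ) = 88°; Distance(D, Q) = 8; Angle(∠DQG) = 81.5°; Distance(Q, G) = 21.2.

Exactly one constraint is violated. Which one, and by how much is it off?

Distance(Q, G) = 21.2 — off by 6.90.

B = (0.00, 0.00) ✓; BW at 10.70° ✓; |BW| = 27.50 ✓; ∠BWV = 58.70° ✓; |WV| = 29.90 ✓; ∠WVP = 63.50° ✓; |VP| = 21.50 ✓; ∠VPN = 128.1° ✓; |PN| = 13.70 ✓; ∠PND = 68.10° ✓; |ND| = 8.600 ✓; ∠NDQ = 88.00° ✓; |DQ| = 8.000 ✓; ∠DQG = 81.50° ✓; |QG| = 28.10 ✗.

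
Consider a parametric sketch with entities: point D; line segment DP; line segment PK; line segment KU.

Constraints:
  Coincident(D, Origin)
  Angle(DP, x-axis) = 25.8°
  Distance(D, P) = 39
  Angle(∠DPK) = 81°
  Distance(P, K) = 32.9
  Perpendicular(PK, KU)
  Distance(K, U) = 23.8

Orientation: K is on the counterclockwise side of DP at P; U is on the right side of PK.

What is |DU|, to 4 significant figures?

67.84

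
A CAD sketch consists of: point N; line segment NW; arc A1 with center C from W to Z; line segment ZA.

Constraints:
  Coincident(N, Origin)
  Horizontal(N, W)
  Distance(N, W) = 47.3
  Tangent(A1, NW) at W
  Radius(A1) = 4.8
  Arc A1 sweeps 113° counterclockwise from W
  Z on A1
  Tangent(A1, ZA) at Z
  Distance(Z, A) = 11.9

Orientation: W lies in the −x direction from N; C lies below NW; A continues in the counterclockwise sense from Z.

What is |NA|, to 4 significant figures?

50.26

N is at the origin; N and W share the same y with |NW| = 47.3 and W on the −x side, so W = (-47.30, 0.000). Since A1 is tangent to NW there, CW ⟂ NW, so C = W + (0, -4.8) = (-47.30, -4.800). On A1, W sits at bearing 90° from C; a 113° counterclockwise sweep puts Z at bearing 203°, so Z = C + 4.8·(cos 203°, sin 203°) = (-51.72, -6.676). Since A1 is tangent to ZA there, CZ ⟂ ZA, so ZA runs along (−sin 203°, cos 203°); with |ZA| = 11.9, A = (-47.07, -17.63). Then |NA| = |A − N| = 50.26.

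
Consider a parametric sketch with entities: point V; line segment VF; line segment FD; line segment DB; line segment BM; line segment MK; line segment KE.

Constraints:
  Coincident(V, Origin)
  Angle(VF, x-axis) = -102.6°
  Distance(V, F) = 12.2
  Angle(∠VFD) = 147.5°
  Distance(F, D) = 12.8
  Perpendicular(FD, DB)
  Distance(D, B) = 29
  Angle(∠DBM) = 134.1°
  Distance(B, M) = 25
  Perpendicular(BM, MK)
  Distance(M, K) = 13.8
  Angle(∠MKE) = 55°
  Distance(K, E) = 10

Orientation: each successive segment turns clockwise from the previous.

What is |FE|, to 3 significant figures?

35.2

V is at the origin; VF runs at -102.6° with length 12.2, so F = (-2.66, -11.9). ∠VFD = 147.5° gives FD at -135° from the x-axis; with |FD| = 12.8, D = (-11.7, -20.9). FD ⟂ DB, so DB runs at 135°; with |DB| = 29.0, B = (-32.2, -0.399). ∠DBM = 134.1° gives BM at 89.0° from the x-axis; with |BM| = 25.0, M = (-31.8, 24.6). BM is perpendicular to MK, so MK runs at -1.00°; with |MK| = 13.8, K = (-18.0, 24.4). ∠MKE = 55.0° gives KE at -126° from the x-axis; with |KE| = 10.0, E = (-23.8, 16.3). Then |FE| = |E − F| = 35.2.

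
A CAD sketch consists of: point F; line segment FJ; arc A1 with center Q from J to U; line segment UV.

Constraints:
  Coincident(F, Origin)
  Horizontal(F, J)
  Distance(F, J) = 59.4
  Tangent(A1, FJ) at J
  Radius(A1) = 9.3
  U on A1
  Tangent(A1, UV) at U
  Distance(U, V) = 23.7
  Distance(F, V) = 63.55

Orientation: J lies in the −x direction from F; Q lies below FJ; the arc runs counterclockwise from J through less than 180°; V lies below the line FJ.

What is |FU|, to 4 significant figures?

68.63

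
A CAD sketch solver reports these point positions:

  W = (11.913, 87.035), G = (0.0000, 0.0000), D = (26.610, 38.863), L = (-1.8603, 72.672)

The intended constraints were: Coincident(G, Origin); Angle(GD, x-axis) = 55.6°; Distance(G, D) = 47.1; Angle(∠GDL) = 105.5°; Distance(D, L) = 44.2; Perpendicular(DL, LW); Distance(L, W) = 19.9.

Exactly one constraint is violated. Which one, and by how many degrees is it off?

Perpendicular(DL, LW) — off by 6.10°.

G = (0.00, 0.00) ✓; GD at 55.60° ✓; |GD| = 47.10 ✓; ∠GDL = 105.5° ✓; |DL| = 44.20 ✓; ∠(DL, LW) = 83.90° ✗; |LW| = 19.90 ✓.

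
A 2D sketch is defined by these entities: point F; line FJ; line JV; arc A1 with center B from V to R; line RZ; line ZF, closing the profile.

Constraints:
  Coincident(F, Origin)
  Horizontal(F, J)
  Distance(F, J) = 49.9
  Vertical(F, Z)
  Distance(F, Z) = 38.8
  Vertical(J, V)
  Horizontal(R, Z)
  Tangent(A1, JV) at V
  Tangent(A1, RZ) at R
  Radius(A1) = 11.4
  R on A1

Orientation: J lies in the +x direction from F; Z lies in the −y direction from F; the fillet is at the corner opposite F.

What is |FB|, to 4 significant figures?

47.25

F is at the origin; F and J share the same y with |FJ| = 49.9 and J on the +x side, so J = (49.90, 0.000). FZ is vertical with |FZ| = 38.8 and Z on the −y side, so Z = (0.000, -38.80). The virtual corner opposite F is at (49.90, -38.80). Tangency of A1 to JV means the radius BV is perpendicular to JV and since A1 is tangent to RZ there, BR ⟂ RZ, with radius 11.4, so the center B sits 11.4 in from both sides at B = (38.50, -27.40). Then |FB| = |B − F| = 47.25.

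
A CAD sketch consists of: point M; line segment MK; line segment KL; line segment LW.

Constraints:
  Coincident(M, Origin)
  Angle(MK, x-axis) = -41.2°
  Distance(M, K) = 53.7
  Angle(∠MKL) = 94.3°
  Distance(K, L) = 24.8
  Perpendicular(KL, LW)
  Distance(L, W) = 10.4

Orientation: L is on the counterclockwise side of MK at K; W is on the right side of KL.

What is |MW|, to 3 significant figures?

70.1

M is at the origin; MK runs at -41.2° with length 53.7, so K = 53.7·(cos -41.2°, sin -41.2°) = (40.4, -35.4). ∠MKL = 94.3°, so KL runs at -41.2° + (180° − 94.3°) = 44.5° from the x-axis; with |KL| = 24.8, L = K + 24.8·(cos 44.5°, sin 44.5°) = (58.1, -18.0). KL ⟂ LW; with |LW| = 10.4 on the right of KL, W = L + 10.4·(0.701, -0.713) = (65.4, -25.4). Then |MW| = |W − M| = 70.1.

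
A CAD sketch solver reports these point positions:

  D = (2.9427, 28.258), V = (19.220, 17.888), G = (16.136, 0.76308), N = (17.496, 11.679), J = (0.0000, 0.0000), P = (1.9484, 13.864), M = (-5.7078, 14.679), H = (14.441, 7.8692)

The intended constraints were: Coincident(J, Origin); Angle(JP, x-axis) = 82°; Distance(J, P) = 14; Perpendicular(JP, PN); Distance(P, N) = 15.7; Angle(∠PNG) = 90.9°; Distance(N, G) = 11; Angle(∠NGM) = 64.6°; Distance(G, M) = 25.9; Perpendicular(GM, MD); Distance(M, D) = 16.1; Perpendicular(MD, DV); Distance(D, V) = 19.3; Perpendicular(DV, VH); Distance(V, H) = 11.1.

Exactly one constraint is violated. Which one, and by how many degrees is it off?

Perpendicular(DV, VH) — off by 7.00°.

J = (0.00, 0.00) ✓; JP at 82.00° ✓; |JP| = 14.00 ✓; ∠(JP, PN) = 90.00° ✓; |PN| = 15.70 ✓; ∠PNG = 90.90° ✓; |NG| = 11.00 ✓; ∠NGM = 64.60° ✓; |GM| = 25.90 ✓; ∠(GM, MD) = 90.00° ✓; |MD| = 16.10 ✓; ∠(MD, DV) = 90.00° ✓; |DV| = 19.30 ✓; ∠(DV, VH) = 83.00° ✗; |VH| = 11.10 ✓.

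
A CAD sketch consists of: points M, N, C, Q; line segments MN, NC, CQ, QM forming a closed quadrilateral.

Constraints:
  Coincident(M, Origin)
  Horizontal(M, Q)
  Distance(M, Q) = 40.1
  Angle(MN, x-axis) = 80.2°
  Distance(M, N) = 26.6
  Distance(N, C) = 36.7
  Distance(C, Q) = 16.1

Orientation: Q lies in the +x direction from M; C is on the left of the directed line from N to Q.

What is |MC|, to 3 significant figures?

42.9

M is at the origin; MQ is horizontal with |MQ| = 40.1 and Q in +x, so Q = (40.1, 0). MN runs at 80.2° with |MN| = 26.6, so N = (4.53, 26.2). C is determined by |NC| = 36.7 and |CQ| = 16.1 together: it lies at the intersection of circle(N, 36.7) and circle(Q, 16.1). With |NQ| = 44.2, the foot of the radical line on NQ is 34.4 from N and the perpendicular offset is √(36.7² − 34.4²) = 12.8. Taking the left-of-NQ solution: C = (39.8, 16.1).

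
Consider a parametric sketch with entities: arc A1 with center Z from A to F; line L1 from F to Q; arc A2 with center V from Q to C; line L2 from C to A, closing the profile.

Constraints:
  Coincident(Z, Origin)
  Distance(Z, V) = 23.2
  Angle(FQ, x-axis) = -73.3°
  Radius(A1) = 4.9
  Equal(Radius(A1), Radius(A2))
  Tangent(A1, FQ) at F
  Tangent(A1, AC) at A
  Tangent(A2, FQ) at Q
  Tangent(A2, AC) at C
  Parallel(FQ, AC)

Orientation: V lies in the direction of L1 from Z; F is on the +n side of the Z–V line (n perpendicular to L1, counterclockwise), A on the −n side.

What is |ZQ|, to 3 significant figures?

23.7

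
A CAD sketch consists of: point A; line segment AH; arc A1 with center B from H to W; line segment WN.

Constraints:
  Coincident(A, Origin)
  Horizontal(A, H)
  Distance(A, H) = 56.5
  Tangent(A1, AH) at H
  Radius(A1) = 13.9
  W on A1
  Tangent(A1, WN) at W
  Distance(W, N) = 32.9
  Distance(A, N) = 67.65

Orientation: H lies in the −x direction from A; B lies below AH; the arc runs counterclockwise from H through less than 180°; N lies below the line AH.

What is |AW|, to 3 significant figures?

71.1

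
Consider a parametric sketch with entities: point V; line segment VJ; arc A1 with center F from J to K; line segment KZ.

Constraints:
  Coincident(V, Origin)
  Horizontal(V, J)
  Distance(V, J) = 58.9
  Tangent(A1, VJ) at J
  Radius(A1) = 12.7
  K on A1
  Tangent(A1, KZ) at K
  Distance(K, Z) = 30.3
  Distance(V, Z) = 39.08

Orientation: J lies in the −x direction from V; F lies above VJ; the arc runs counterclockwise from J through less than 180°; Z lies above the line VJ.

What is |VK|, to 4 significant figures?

49.77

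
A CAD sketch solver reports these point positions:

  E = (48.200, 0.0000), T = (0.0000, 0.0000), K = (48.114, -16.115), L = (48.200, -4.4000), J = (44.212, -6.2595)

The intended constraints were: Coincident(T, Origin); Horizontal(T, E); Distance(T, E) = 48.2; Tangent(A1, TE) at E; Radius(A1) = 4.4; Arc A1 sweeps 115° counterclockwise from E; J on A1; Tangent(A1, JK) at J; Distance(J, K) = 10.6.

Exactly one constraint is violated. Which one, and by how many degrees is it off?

Tangent(A1, JK) at J — off by 3.40°.

T = (0.00, 0.00) ✓; T.y = 0.00, E.y = 0.00 ✓; |TE| = 48.20 ✓; ∠(LE, ET) = 90.00° ✓; |LE| = 4.400 ✓; bearing(L→J) − bearing(L→E) = 115.0° ✓; |LJ| = 4.400 ✓; ∠(LJ, JK) = 93.40° ✗; |JK| = 10.60 ✓.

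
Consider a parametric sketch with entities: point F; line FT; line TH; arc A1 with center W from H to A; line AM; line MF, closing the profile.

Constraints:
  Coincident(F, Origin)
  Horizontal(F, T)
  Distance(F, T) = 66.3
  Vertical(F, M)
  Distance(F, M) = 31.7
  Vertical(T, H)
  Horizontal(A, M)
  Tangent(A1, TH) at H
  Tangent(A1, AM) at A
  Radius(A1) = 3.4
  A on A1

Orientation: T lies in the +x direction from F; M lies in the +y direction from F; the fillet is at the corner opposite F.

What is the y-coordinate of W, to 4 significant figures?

28.30

F and M share the same x with |FM| = 31.7 and M on the +y side, so M = (0.000, 31.70). The virtual corner opposite F is at (66.30, 31.70). The tangent condition forces WH to be normal to TH and tangency of A1 to AM means the radius WA is perpendicular to AM, with radius 3.4, so the center W sits 3.4 in from both sides at W = (62.90, 28.30). So W.y = 28.30.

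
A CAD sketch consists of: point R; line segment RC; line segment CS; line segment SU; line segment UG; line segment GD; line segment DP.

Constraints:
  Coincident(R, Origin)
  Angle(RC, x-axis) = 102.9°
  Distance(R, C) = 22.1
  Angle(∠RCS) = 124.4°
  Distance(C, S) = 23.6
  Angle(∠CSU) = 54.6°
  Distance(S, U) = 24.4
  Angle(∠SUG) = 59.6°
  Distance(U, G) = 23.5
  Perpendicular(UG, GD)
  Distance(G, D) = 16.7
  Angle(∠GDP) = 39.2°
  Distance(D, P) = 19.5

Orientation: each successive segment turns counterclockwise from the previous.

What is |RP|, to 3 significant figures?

20.9

R is at the origin; RC runs at 102.9° with length 22.1, so C = (-4.93, 21.5). ∠RCS = 124.4° gives CS at 158° from the x-axis; with |CS| = 23.6, S = (-26.9, 30.2). ∠CSU = 54.6° gives SU at -76.1° from the x-axis; with |SU| = 24.4, U = (-21.0, 6.51). ∠SUG = 59.6° gives UG at 44.3° from the x-axis; with |UG| = 23.5, G = (-4.21, 22.9). UG ⟂ GD, so GD runs at 134°; with |GD| = 16.7, D = (-15.9, 34.9). ∠GDP = 39.2° gives DP at -84.9° from the x-axis; with |DP| = 19.5, P = (-14.1, 15.4). Then |RP| = |P − R| = 20.9.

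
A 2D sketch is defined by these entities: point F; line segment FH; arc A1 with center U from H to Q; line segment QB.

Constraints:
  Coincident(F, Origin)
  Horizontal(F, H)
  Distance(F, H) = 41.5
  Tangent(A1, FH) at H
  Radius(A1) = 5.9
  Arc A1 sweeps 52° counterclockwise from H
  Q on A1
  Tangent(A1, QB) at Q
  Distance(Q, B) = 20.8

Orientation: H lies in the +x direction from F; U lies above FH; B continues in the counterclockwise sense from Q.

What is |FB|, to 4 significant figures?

61.84

F is at the origin; F and H share the same y with |FH| = 41.5 and H on the +x side, so H = (41.50, 0.000). The tangent condition forces UH to be normal to FH, so U = H + (0, 5.9) = (41.50, 5.900). On A1, H sits at bearing -90° from U; a 52° counterclockwise sweep puts Q at bearing -38°, so Q = U + 5.9·(cos -38°, sin -38°) = (46.15, 2.268). The tangent condition forces UQ to be normal to QB, so QB runs along (−sin -38°, cos -38°); with |QB| = 20.8, B = (58.96, 18.66). Then |FB| = |B − F| = 61.84.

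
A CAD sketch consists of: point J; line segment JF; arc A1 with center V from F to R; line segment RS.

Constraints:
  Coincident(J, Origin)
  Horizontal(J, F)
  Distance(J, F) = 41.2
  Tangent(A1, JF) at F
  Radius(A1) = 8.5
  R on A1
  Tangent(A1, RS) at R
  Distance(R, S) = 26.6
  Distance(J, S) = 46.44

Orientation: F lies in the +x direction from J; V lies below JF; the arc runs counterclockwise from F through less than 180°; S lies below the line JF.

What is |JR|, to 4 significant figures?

33.67

Checks: |VF| = 8.500 ✓; |VR| = 8.500 ✓; ∠(VR, RS) = 90.00° ✓; |RS| = 26.60 ✓; |JS| = 46.44 ✓.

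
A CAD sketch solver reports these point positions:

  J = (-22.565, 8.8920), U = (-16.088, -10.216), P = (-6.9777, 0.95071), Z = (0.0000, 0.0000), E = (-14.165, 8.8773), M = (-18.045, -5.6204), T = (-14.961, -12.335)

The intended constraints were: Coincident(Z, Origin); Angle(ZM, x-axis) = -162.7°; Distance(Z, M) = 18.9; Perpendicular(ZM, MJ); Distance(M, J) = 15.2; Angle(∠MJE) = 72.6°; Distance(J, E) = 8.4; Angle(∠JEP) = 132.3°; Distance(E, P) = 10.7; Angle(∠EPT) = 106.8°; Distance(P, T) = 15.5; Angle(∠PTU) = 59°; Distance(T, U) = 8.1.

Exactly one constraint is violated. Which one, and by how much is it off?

Distance(T, U) = 8.1 — off by 5.70.

Z = (0.00, 0.00) ✓; ZM at -162.7° ✓; |ZM| = 18.90 ✓; ∠(ZM, MJ) = 90.00° ✓; |MJ| = 15.20 ✓; ∠MJE = 72.60° ✓; |JE| = 8.400 ✓; ∠JEP = 132.3° ✓; |EP| = 10.70 ✓; ∠EPT = 106.8° ✓; |PT| = 15.50 ✓; ∠PTU = 59.01° ✓; |TU| = 2.400 ✗.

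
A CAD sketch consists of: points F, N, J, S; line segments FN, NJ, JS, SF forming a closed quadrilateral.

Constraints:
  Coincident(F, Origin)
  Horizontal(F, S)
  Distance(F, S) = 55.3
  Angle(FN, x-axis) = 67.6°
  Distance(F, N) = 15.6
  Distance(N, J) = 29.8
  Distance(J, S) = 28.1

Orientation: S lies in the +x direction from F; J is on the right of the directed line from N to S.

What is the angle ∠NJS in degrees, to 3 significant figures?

125°

F is at the origin; FS is horizontal with |FS| = 55.3 and S in +x, so S = (55.3, 0). FN runs at 67.6° with |FN| = 15.6, so N = (5.94, 14.4). J is determined by |NJ| = 29.8 and |JS| = 28.1 together: it lies at the intersection of circle(N, 29.8) and circle(S, 28.1). With |NS| = 51.4, the foot of the radical line on NS is 26.7 from N and the perpendicular offset is √(29.8² − 26.7²) = 13.3. Taking the right-of-NS solution: J = (27.8, -5.82).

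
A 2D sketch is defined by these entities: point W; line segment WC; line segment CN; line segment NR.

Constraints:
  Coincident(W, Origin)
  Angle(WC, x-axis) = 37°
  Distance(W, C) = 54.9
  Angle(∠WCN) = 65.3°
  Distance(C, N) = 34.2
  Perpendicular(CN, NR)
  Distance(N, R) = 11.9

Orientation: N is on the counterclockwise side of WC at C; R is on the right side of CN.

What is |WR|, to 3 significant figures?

62.8

∠WCN = 65.3°, so CN runs at 37.0° + (180° − 65.3°) = 152° from the x-axis; with |CN| = 34.2, N = C + 34.2·(cos 152°, sin 152°) = (13.7, 49.3). CN ⟂ NR; with |NR| = 11.9 on the right of CN, R = N + 11.9·(0.474, 0.880) = (19.4, 59.7). Then |WR| = |R − W| = 62.8.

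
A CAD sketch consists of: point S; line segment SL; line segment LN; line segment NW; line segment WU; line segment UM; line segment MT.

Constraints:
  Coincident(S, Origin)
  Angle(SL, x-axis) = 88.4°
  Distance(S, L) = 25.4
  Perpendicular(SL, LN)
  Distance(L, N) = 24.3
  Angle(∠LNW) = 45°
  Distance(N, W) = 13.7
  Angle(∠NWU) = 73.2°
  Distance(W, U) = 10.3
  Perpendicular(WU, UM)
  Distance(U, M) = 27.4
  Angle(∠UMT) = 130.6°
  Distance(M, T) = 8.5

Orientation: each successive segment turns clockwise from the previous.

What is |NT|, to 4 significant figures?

19.82

S is at the origin; SL runs at 88.4° with length 25.4, so L = (0.7092, 25.39). SL is perpendicular to LN, so LN runs at -1.600°; with |LN| = 24.3, N = (25.00, 24.71). ∠LNW = 45.0° gives NW at -136.6° from the x-axis; with |NW| = 13.7, W = (15.05, 15.30). ∠NWU = 73.2° gives WU at 116.6° from the x-axis; with |WU| = 10.3, U = (10.43, 24.51). WU ⟂ UM, so UM runs at 26.60°; with |UM| = 27.4, M = (34.93, 36.78). ∠UMT = 130.6° gives MT at -22.80° from the x-axis; with |MT| = 8.5, T = (42.77, 33.48). Then |NT| = |T − N| = 19.82.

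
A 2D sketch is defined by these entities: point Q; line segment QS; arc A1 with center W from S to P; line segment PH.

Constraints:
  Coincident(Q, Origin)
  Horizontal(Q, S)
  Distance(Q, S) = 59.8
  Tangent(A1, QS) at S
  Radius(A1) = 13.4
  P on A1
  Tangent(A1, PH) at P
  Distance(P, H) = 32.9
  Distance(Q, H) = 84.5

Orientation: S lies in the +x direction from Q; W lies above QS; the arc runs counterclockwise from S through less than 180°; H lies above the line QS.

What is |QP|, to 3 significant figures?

74.6

Checks: Q.y = 0.00, S.y = 0.00 ✓; |WP| = 13.40 ✓; ∠(WP, PH) = 90.00° ✓; |PH| = 32.90 ✓; |QH| = 84.50 ✓.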